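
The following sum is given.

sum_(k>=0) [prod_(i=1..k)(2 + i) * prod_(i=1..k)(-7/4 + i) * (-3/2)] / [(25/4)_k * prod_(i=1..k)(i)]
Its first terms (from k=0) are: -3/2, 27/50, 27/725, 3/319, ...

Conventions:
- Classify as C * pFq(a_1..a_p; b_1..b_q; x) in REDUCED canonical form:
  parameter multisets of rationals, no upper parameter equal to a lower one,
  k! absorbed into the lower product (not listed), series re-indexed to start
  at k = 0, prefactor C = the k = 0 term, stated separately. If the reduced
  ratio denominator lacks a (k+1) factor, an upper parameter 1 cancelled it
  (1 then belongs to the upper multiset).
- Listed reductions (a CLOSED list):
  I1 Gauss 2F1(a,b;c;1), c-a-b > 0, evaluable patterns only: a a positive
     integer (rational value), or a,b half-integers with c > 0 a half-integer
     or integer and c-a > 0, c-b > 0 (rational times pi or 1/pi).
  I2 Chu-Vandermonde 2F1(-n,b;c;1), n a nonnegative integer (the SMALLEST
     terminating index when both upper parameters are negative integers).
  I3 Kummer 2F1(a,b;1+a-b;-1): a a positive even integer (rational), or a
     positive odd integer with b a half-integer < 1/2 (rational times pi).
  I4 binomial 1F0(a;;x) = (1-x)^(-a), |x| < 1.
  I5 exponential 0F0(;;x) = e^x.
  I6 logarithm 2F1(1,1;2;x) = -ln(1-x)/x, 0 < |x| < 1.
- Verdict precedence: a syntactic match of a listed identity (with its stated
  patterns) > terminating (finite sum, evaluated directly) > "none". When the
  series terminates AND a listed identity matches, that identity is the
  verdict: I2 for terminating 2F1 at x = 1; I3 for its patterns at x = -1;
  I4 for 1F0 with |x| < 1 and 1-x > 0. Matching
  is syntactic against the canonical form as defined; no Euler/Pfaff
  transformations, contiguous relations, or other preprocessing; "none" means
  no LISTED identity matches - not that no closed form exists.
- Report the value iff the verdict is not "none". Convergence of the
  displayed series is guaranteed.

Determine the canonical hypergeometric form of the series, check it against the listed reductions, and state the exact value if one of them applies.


Classification (C = -3/2): 2F1 with upper {-3/4, 3}, lower {25/4}, argument x = 1. Verdict (x = 1): Gauss (I1, integer-parameter pattern) applies (x = 1: the Gamma ratio telescopes since c-a-b = 4 > 0 and a = 3 in Z>0). Hence: -4641/5120.

The tell: x = 1 and the product of the first k integers (C = -3/2) is k!.
Step ratio: r(k) = 1 * (k-3/4) (k+3) / [(k+25/4) (k+1)] - rational in k, leading ratio 1; with t_0 = -3/2, classification follows.


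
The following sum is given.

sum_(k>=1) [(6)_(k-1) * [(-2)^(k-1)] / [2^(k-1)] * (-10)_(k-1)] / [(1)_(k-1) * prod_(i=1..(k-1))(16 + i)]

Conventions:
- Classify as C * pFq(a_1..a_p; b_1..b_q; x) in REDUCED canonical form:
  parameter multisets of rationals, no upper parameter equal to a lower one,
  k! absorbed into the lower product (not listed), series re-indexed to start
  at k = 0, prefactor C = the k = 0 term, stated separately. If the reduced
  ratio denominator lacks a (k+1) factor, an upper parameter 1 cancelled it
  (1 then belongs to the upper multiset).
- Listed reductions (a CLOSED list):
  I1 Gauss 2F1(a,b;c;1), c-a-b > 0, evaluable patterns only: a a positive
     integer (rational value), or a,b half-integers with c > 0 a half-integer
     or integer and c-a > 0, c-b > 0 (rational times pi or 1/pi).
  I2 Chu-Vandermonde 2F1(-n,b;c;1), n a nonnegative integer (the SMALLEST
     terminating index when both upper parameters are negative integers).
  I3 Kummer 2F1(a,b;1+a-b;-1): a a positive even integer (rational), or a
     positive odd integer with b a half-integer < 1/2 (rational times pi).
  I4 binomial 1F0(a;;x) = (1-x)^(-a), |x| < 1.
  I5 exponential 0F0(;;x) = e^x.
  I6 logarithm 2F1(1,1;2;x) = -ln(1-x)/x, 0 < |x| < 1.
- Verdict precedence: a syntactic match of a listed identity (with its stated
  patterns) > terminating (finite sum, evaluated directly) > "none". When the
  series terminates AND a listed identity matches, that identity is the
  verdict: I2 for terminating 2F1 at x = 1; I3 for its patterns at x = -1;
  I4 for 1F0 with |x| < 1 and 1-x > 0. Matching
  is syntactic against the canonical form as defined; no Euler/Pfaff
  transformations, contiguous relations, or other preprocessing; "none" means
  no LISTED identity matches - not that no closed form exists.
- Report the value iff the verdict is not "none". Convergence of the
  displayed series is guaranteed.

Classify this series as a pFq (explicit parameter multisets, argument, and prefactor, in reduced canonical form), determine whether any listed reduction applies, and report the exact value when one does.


With C = 1: the canonical form is 2F1(-10, 6; 17; -1). Verdict: the Kummer evaluation I3 matches (x = -1; c = 17 equals 1+a-b for upper {-10, 6}: listed pattern). Sum: 28.

Key observation: t_0 being 1, the two k-th powers (C = 1, x = -1) combine into one argument.
Term ratio: r(k) = (-1) * (k-10) (k+6) / [(k+17) (k+1)] - rational in k. x = (-1); t_0 = 1; negate the roots.


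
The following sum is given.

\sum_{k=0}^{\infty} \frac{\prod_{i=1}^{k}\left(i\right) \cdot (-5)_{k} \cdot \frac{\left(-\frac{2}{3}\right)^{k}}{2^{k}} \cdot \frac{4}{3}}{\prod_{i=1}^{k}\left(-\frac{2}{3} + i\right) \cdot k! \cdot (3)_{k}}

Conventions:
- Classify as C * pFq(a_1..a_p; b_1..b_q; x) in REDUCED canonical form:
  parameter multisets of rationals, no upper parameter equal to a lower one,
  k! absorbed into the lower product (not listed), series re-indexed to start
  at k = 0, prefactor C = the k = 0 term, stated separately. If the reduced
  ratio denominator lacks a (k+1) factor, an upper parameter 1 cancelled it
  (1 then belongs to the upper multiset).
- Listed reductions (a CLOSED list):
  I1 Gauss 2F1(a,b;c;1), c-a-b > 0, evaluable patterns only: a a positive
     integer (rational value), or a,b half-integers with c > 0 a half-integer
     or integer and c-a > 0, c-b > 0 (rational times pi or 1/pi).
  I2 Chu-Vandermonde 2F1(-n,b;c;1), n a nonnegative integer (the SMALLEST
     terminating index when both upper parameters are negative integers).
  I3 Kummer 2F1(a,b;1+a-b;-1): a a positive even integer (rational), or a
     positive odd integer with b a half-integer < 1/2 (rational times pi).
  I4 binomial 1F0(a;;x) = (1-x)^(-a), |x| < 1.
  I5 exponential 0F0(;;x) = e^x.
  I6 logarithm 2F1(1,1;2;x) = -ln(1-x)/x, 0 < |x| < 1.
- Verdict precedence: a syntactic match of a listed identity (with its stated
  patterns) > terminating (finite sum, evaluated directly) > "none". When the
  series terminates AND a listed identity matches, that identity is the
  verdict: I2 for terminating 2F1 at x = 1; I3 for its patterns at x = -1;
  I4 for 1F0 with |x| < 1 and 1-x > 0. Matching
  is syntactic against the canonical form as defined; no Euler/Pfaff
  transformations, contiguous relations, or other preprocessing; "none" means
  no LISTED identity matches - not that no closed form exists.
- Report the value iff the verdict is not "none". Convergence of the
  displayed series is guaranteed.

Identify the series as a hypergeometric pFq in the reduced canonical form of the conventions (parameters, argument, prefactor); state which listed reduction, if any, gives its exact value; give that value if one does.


Canonical form: C = \frac{4}{3} times 2F2 with upper {-5, 1}, lower {\frac{1}{3}, 3}, x = -\frac{1}{3}. Verdict: terminating. With -5 upstairs the series is a 6-term polynomial sum; evaluated term by term. Exact value: \frac{39752}{9555}.

The tell: t_0 = \frac{4}{3} here, and the running product (prefactor 4/3) telescopes to a rising factorial.
Consecutive-term ratio: r(k) = -\frac{1}{3} * (k-5) (k+1) / [(k+\frac{1}{3}) (k+3) (k+1)] ; factor over Q: parameters, x = -\frac{1}{3}, and C = \frac{4}{3}.


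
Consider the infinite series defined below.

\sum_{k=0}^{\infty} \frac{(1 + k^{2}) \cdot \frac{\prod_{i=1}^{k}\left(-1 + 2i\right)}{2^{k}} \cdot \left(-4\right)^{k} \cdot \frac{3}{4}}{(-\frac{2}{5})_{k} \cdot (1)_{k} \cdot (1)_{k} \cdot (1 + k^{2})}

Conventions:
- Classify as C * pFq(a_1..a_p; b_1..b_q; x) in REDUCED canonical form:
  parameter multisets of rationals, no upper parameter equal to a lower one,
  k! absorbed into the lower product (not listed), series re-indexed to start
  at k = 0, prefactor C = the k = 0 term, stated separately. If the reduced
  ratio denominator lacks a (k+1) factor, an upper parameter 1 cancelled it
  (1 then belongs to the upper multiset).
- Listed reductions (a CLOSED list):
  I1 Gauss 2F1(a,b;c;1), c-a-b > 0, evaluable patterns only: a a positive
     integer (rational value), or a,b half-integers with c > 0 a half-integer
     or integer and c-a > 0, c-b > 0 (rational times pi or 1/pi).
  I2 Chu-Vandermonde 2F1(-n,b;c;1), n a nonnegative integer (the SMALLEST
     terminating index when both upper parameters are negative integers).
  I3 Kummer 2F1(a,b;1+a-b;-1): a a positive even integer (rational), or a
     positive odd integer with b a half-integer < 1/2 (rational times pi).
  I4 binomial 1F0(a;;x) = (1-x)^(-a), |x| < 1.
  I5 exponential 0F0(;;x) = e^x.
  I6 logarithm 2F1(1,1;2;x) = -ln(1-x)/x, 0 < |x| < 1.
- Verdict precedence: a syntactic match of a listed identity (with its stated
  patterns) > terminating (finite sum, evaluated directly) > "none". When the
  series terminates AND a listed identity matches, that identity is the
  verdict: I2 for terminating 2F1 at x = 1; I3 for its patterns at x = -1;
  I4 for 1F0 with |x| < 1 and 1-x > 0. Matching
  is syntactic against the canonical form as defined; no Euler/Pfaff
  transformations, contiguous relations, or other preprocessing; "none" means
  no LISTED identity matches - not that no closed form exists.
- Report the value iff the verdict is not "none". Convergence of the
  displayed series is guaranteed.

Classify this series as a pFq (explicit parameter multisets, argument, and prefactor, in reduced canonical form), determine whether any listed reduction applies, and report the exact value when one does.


With C = \frac{3}{4}: the canonical form is 1F2(\frac{1}{2}; -\frac{2}{5}, 1; -4). Verdict: none - this 1F2 at x = -4 matches no listed pattern, and upper {\frac{1}{2}} holds no stopper.

Key observation: x = -4 and the odd product 1*3*...*(2k-1) (prefactor 3/4) is 2^k (1/2)_k.
Step ratio: r(k) = -4 * (k+\frac{1}{2}) / [(k-\frac{2}{5}) (k+1) (k+1)] - rational in k. x = -4; t_0 = \frac{3}{4}; negate the roots.


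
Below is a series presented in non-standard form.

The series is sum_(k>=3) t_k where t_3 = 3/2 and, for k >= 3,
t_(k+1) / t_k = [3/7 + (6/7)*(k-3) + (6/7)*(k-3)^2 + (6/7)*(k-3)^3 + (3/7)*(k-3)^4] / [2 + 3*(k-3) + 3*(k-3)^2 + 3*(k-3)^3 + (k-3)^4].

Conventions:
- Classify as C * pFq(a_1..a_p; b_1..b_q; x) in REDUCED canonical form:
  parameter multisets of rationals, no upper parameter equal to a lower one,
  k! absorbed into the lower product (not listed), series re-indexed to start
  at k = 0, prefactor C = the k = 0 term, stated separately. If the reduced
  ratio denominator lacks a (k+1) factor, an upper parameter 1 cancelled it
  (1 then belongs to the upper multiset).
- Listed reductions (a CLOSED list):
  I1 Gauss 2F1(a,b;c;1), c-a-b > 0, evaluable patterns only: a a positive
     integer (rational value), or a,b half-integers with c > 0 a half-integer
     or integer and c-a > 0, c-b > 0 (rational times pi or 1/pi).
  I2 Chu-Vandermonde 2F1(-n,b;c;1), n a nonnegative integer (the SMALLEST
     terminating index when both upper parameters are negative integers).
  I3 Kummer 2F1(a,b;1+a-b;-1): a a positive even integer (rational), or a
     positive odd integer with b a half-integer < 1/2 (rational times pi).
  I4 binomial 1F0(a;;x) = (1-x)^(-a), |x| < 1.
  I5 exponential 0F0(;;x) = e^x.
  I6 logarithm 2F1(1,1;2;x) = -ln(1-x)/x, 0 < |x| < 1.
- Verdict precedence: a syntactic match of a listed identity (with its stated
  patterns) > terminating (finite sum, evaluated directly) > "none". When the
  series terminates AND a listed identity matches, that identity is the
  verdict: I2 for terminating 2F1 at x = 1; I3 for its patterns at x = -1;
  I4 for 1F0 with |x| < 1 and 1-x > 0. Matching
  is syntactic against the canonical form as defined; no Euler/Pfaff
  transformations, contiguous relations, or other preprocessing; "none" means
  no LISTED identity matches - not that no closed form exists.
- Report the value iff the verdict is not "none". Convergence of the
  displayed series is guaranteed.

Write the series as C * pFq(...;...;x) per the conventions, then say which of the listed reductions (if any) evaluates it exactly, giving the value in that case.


Prefactor 3/2, argument 3/7: 2F1 with upper {1, 1} over lower {2}. Verdict: the logarithmic series (I6) applies (the logarithm: parameters (1,1;2), x = 3/7). Exact value: (-7/2) * ln(4/7).

Structural cue: t_0 being 3/2, roots of the ratio polynomials (prefactor 3/2) are the negated parameters.
Step ratio: r(k) = (3/7) * (k+1) (k+1) / [(k+2) (k+1)] ; factor over Q: parameters, x = (3/7), and C = 3/2.


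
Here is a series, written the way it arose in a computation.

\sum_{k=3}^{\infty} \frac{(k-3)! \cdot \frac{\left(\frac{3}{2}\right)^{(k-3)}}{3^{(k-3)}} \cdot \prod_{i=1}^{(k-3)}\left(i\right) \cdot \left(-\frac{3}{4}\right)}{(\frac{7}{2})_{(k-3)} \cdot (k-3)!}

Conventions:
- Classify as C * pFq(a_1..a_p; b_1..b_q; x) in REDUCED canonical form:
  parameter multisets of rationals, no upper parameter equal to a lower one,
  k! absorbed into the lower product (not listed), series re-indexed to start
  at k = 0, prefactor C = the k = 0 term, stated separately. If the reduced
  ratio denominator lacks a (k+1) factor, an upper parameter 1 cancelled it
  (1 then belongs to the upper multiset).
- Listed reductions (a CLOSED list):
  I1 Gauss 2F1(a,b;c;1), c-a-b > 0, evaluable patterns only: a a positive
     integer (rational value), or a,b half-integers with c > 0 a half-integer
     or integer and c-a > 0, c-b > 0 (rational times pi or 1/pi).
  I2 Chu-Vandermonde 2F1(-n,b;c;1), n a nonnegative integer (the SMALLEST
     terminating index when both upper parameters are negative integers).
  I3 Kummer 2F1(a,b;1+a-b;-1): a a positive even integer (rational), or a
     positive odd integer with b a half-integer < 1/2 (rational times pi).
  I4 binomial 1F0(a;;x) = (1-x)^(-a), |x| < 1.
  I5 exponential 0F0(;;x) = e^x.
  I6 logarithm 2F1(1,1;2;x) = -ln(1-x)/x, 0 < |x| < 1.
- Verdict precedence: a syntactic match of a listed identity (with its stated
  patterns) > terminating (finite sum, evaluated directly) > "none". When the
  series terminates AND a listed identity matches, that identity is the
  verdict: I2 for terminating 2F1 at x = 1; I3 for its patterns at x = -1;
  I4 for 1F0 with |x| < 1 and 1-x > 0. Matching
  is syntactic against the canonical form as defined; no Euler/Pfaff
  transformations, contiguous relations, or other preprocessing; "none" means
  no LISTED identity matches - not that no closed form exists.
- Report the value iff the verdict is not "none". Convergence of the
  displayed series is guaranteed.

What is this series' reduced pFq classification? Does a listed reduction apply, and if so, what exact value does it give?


Classification (C = -\frac{3}{4}): 2F1 with upper {1, 1}, lower {\frac{7}{2}}, argument x = \frac{1}{2}. Verdict: none here - no I1-I6 shape fits x = \frac{1}{2} with lower {\frac{7}{2}}.

Key step: x = \frac{1}{2} and the running product (C = -3/4, x = 1/2) telescopes to a rising factorial.
Adjacent-term ratio: r(k) = \frac{1}{2} * (k+1) (k+1) / [(k+\frac{7}{2}) (k+1)] - poly over poly, x = \frac{1}{2} from leading terms; C = -\frac{3}{4} at k = 0.


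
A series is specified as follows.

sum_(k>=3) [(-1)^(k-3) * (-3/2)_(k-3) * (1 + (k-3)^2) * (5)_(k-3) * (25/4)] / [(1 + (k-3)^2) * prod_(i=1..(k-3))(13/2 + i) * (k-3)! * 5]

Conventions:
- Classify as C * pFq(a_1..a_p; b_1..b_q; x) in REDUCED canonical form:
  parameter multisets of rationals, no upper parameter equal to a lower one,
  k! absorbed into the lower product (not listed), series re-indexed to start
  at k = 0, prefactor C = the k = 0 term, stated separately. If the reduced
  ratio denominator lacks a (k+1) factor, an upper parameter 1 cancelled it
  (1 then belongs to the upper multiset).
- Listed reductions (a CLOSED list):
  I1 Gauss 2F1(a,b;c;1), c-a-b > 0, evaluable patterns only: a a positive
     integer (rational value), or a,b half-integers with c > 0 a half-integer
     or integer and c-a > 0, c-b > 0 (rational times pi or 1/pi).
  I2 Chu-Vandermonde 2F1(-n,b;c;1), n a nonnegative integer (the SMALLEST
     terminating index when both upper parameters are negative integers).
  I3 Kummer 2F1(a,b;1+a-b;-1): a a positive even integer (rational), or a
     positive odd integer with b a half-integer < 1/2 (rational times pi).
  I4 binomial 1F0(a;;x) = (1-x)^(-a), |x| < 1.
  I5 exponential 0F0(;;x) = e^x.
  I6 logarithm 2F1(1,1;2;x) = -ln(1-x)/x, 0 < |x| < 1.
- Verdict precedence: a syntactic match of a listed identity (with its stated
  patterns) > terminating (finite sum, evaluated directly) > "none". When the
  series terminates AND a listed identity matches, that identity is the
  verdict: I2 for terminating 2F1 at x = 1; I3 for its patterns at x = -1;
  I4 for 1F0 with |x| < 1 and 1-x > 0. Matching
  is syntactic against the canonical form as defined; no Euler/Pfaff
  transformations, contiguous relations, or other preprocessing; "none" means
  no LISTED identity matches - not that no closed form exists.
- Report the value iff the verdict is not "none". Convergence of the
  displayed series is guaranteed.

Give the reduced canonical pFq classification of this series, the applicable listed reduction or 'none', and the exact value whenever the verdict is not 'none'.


First insight: with t_0 = 5/4, the lower running product (C = 5/4, x = -1) is a rising factorial.
Consecutive-term ratio: r(k) = (-1) * (k-3/2) (k+5) / [(k+15/2) (k+1)] - rational; roots negated = parameters, x = (-1), C = 5/4.

The series (x = -1) is 2F1: upper {-3/2, 5}, lower {15/2}, prefactor 5/4. Verdict: Kummer's theorem (I3) fires (x = -1; c = 15/2 equals 1+a-b for upper {-3/2, 5}: listed pattern). Exact value: (225225/262144) * pi.


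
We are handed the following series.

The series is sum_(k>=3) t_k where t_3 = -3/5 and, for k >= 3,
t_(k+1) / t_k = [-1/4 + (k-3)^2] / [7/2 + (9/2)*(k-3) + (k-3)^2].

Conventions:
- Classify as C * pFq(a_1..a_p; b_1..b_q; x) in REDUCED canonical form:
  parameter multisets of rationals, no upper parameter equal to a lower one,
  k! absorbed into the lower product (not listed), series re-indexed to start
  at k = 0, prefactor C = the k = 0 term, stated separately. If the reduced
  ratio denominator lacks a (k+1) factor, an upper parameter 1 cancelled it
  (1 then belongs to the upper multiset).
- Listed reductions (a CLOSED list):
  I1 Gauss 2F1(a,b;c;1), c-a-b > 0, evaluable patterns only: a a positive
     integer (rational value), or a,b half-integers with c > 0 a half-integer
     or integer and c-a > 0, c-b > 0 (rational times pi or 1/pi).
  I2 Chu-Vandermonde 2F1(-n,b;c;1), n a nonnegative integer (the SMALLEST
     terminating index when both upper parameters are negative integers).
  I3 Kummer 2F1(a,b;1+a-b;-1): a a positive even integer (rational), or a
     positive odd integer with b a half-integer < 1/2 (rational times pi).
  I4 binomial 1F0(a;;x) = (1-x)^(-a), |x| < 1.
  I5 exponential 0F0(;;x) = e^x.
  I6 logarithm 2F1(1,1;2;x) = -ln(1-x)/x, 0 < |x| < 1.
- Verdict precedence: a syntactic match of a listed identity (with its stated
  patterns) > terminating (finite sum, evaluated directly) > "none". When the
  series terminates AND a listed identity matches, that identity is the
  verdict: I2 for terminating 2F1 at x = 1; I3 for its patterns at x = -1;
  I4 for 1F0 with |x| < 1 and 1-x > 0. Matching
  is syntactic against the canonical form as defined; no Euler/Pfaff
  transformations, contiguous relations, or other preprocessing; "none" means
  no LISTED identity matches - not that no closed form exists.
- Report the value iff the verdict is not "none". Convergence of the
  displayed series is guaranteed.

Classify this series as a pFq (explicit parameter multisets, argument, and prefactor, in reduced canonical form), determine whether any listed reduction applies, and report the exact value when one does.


Reduced: x = 1, 2F1, upper = {-1/2, 1/2}, lower = {7/2}, C = -3/5. Verdict: Gauss's theorem I1 (half-integer case) applies (x = 1; upper {-1/2, 1/2} half-integers, c = 7/2 in the evaluable pattern). Hence: (-45/256) * pi.

Key step: with t_0 = -3/5, the expanded ratio factors over Q; prefactor -3/5, roots give parameters.
Consecutive-term ratio: r(k) = 1 * (k-1/2) (k+1/2) / [(k+7/2) (k+1)] - rational in k. x = 1; t_0 = -3/5; negate the roots.


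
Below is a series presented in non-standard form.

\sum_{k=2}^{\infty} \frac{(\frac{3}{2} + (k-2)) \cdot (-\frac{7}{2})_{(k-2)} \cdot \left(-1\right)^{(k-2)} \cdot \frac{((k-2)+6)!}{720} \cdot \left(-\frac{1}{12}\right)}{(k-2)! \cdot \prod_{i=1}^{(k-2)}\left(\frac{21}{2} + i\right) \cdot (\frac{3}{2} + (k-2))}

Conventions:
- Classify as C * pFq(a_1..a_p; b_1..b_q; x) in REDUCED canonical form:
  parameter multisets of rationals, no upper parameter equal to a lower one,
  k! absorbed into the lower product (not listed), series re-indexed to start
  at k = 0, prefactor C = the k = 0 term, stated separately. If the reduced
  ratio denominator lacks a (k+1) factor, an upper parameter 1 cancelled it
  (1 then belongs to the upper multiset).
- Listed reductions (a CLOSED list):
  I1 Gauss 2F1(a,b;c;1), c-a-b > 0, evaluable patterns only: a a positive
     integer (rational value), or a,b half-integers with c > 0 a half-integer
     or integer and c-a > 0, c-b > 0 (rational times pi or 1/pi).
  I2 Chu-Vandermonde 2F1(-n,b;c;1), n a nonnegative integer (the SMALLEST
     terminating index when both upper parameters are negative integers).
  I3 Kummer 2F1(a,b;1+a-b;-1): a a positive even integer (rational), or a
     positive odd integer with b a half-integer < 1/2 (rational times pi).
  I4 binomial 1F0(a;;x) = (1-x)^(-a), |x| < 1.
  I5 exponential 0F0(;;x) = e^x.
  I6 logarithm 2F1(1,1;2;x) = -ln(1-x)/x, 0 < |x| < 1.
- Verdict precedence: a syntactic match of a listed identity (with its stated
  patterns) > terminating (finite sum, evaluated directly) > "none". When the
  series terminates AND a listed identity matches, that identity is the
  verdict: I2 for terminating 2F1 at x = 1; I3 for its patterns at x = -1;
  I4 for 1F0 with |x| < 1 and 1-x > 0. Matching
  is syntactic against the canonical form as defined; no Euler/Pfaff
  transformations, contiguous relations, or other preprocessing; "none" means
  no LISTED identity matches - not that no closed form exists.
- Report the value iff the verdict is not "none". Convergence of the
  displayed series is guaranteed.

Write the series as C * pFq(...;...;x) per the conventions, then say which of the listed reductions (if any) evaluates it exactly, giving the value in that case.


Classification (C = -\frac{1}{12}): 2F1 with upper {-\frac{7}{2}, 7}, lower {\frac{23}{2}}, argument x = -1. Verdict: this is Kummer's theorem (I3) (x = -1; c = \frac{23}{2} equals 1+a-b for upper {-\frac{7}{2}, 7}: listed pattern). Hence: \left(-\frac{4849845}{33554432}\right) \cdot \pi.

The tell: from the first term -\frac{1}{12}: the lower running product (C = -1/12) is a rising factorial.
Term ratio: r(k) = -1 * (k-\frac{7}{2}) (k+7) / [(k+\frac{23}{2}) (k+1)] - rational; roots negated = parameters, x = -1, C = -\frac{1}{12}.


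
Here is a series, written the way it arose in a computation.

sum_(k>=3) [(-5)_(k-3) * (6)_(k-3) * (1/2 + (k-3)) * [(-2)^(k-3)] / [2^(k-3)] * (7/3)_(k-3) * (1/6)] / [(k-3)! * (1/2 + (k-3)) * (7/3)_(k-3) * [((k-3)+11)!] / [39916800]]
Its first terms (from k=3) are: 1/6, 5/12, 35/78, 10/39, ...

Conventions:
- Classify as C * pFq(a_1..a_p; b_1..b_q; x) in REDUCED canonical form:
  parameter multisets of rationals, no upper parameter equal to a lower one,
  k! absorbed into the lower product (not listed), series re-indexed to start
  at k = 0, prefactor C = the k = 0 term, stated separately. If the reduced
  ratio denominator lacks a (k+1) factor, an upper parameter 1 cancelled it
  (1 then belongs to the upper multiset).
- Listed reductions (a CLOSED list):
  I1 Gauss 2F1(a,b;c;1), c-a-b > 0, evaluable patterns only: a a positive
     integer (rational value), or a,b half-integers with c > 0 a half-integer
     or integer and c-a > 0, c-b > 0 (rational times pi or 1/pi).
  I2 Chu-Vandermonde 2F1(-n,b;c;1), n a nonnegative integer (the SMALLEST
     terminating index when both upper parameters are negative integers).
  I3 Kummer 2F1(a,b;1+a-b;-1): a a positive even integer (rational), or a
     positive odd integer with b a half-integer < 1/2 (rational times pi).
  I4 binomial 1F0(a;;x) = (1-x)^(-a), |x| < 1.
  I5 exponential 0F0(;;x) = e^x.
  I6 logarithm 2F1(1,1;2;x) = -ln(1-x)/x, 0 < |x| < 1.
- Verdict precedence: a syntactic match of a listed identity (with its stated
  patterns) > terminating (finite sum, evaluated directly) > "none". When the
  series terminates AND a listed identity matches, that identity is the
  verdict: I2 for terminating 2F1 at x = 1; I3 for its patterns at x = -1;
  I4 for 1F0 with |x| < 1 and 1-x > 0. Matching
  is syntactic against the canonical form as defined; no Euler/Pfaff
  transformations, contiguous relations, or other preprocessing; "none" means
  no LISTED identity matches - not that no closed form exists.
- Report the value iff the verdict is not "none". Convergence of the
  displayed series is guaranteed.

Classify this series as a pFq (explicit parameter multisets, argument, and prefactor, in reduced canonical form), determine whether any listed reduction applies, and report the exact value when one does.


Canonical form: C = 1/6 times 2F1 with upper {-5, 6}, lower {12}, x = -1. Verdict at x = -1: the Kummer evaluation I3 matches (x = -1; c = 12 equals 1+a-b for upper {-5, 6}: listed pattern). Sum: 11/8.

Key step: t_0 = 1/6 here, and the parameter 7/3 appears in both the upper and lower lists and cancels (alongside the other common factor).
Adjacent-term ratio: r(k) = (-1) * (k-5) (k+6) / [(k+12) (k+1)] - rational in k, leading ratio (-1); with t_0 = 1/6, classification follows.


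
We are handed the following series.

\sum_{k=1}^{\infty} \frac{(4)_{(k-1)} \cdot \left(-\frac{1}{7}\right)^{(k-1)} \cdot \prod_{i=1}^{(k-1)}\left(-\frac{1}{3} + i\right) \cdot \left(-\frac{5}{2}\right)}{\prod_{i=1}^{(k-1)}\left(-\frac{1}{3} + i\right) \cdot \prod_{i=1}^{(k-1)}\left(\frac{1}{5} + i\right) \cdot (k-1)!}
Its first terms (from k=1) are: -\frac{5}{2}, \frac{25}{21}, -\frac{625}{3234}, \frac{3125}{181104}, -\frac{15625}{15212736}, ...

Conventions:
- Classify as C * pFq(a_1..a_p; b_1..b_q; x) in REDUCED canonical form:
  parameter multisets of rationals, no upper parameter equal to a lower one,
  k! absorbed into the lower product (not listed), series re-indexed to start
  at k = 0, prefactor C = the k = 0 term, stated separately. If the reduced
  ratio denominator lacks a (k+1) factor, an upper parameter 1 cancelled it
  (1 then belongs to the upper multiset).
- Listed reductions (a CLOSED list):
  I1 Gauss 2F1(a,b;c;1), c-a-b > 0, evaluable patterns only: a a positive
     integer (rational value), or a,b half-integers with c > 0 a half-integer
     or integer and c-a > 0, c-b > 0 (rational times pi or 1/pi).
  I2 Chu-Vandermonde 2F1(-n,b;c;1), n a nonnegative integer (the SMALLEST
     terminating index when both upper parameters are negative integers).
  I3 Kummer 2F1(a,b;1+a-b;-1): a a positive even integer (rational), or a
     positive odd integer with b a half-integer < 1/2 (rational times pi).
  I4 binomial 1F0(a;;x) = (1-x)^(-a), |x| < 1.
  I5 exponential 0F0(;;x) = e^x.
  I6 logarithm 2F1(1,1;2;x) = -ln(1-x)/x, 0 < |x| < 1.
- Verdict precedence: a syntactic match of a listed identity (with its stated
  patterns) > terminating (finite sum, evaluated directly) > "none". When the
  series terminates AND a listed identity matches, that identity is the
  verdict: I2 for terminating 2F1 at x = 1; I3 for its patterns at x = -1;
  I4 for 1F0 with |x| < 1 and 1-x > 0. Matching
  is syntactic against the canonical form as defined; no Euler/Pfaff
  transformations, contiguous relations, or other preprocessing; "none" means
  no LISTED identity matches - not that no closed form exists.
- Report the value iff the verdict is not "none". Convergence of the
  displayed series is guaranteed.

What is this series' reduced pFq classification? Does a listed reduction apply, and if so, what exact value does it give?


x = -\frac{1}{7} here; the reduced form reads 1F1, upper {4}, lower {\frac{6}{5}}, C = -\frac{5}{2}. Verdict: none. Every listed pattern misses the 1F1 form at -\frac{1}{7}, upper {4}.

Structural cue: t_0 = -\frac{5}{2} here, and the lower running product (C = -5/2) is a rising factorial.
Ratio: r(k) = -\frac{1}{7} * (k+4) / [(k+\frac{6}{5}) (k+1)] ; factor over Q: parameters, x = -\frac{1}{7}, and C = -\frac{5}{2}.


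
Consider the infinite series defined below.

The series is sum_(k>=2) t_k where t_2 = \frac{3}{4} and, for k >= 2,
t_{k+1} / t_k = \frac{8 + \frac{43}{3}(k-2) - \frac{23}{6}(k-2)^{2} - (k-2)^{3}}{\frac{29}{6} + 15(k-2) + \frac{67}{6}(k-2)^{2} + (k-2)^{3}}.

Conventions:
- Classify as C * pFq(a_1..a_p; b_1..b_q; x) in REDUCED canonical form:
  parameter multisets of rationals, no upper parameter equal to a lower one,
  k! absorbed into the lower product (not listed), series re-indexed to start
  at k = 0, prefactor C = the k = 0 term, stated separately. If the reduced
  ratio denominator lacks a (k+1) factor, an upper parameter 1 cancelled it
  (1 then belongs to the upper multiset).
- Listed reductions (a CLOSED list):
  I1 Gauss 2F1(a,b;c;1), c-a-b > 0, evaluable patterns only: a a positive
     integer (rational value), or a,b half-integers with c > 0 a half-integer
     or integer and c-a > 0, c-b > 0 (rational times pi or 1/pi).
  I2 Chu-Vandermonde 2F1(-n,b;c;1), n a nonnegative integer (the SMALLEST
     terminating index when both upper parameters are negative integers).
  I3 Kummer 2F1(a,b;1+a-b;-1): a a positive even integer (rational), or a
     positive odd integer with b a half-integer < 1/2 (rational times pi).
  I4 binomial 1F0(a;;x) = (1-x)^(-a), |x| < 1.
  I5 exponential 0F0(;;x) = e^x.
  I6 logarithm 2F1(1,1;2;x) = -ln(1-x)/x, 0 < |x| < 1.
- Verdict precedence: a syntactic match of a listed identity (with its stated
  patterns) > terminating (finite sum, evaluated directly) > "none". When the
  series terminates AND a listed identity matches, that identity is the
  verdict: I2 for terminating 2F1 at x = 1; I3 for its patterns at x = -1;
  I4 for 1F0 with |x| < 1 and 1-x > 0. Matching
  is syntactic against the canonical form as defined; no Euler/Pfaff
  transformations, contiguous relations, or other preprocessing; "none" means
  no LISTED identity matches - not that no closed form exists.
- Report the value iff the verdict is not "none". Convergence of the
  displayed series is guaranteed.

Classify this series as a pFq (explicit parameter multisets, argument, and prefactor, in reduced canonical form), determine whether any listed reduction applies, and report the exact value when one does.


Classification (C = \frac{3}{4}): 2F1 with upper {-\frac{8}{3}, 6}, lower {\frac{29}{3}}, argument x = -1. Verdict: this is the Kummer evaluation I3 (x = -1; c = \frac{29}{3} equals 1+a-b for upper {-\frac{8}{3}, 6}: listed pattern). Its exact value is \frac{299}{108}.

Key observation: t_0 being \frac{3}{4}, the expanded ratio factors over Q; C = 3/4, roots give parameters.
Term ratio: r(k) = -1 * (k-\frac{8}{3}) (k+6) / [(k+\frac{29}{3}) (k+1)] - rational; roots negated = parameters, x = -1, C = \frac{3}{4}.


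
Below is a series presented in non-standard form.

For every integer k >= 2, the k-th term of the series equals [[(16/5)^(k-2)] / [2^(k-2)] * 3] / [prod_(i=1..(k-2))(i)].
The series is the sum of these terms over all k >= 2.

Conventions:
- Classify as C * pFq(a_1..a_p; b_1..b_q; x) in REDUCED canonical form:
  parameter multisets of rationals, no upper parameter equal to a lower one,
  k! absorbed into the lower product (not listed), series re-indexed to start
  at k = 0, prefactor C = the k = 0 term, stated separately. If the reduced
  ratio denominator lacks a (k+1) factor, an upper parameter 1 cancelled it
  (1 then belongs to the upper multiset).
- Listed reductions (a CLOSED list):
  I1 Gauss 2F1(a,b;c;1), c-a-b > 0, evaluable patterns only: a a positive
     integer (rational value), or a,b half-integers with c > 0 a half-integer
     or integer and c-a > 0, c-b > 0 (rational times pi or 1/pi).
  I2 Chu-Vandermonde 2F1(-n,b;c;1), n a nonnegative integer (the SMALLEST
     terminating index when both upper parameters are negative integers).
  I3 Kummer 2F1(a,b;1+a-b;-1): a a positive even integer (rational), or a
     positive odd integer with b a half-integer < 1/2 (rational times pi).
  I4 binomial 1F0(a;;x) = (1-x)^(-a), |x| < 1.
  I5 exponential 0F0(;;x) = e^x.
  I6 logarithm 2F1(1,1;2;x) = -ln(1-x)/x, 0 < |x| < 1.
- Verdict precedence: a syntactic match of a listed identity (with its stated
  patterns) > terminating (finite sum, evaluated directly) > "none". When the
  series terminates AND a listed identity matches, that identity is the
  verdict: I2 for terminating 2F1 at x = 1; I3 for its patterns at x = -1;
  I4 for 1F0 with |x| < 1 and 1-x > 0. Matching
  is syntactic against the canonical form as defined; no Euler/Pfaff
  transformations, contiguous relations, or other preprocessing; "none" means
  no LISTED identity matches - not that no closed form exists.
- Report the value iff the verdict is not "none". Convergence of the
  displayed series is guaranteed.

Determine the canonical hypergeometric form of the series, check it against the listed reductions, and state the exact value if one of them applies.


Reduced: x = 8/5, 0F0, upper = {-}, lower = {-}, C = 3. Verdict at x = 8/5: the I5 exponential reduction matches (the 0F0 exponential series at x = 8/5). Hence: 3 * e^(8/5).

First insight: t_0 being 3, the product of the first k integers (prefactor 3) is k!.
Term ratio: r(k) = (8/5) * 1 / [(k+1)] - poly over poly, x = (8/5) from leading terms; C = 3 at k = 0.


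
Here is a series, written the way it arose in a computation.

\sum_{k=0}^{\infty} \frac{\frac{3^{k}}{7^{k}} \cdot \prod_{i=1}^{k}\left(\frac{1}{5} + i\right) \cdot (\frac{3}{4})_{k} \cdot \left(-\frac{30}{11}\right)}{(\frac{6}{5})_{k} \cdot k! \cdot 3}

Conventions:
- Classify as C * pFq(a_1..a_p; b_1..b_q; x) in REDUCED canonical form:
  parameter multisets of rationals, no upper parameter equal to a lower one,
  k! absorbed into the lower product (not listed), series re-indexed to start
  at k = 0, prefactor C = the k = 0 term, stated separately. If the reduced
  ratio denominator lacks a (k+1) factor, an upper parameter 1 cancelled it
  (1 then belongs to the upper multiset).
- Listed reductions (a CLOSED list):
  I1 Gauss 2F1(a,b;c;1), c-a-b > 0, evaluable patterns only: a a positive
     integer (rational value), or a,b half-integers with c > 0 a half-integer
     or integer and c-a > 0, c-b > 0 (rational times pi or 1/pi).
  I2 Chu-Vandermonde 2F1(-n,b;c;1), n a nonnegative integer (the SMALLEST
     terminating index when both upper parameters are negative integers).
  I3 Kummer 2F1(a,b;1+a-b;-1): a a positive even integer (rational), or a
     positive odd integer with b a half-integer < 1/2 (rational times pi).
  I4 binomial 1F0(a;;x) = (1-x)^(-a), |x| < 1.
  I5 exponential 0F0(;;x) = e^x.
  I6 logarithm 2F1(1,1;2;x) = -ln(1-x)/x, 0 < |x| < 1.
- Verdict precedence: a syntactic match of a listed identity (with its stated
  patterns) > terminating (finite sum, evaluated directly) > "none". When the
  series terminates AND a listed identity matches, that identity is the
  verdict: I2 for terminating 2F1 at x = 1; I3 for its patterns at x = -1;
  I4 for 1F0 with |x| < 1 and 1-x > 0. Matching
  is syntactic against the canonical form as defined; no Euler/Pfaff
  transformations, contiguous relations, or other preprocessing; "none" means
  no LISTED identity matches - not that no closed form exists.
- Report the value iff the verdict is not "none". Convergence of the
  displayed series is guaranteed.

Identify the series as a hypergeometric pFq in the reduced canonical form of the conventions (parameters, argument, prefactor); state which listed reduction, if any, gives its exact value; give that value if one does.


x = \frac{3}{7} here; the reduced form reads 1F0, upper {\frac{3}{4}}, lower {-}, C = -\frac{10}{11}. Verdict at x = \frac{3}{7}: the I4 binomial reduction matches (the 1F0 binomial series: exponent -3/4, x = \frac{3}{7}). Its exact value is \left(-\frac{10}{11}\right) \cdot \left(\frac{4}{7}\right)^{-\frac{3}{4}}.

Key step: t_0 being -\frac{10}{11}, the constant factors (C = -10/11) combine into one prefactor.
Adjacent-term ratio: r(k) = \frac{3}{7} * (k+\frac{3}{4}) / [(k+1)] - poly over poly, x = \frac{3}{7} from leading terms; C = -\frac{10}{11} at k = 0.


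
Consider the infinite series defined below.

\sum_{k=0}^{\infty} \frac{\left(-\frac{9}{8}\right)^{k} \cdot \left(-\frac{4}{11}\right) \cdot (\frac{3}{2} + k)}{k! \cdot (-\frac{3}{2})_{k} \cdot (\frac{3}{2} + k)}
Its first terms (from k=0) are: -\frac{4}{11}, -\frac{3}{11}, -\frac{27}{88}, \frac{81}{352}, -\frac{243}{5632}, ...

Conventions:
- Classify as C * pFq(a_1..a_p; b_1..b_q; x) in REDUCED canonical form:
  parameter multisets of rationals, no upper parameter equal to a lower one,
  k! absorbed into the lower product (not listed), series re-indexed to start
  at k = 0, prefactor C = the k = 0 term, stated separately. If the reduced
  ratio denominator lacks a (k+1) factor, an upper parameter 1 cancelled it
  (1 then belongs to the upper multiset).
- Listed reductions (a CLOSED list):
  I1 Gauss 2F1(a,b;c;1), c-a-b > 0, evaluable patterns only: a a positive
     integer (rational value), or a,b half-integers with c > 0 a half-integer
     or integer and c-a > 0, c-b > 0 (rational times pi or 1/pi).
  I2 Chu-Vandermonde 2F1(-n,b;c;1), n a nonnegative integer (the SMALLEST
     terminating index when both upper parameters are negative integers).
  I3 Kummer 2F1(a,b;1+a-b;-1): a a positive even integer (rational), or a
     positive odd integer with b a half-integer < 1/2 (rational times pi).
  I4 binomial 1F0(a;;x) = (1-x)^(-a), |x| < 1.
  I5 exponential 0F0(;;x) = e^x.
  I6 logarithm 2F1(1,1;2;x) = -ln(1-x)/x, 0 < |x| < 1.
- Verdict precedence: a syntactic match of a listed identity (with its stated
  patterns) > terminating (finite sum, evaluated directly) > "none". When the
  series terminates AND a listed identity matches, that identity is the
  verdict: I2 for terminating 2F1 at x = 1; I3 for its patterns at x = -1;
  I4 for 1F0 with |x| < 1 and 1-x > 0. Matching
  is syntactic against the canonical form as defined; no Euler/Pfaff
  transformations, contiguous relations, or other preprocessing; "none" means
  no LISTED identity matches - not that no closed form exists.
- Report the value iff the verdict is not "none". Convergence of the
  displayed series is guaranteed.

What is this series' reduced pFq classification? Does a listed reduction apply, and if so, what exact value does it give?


Classification (C = -\frac{4}{11}): 0F1 with upper {-}, lower {-\frac{3}{2}}, argument x = -\frac{9}{8}. Verdict: none (x = -\frac{9}{8}): each listed identity misses the multisets {-} ; {-\frac{3}{2}}.

Key observation: t_0 being -\frac{4}{11}, the factor k + 3/2 cancels (top and bottom), leaving C = -4/11, x = -9/8.
Adjacent-term ratio: r(k) = -\frac{9}{8} * 1 / [(k-\frac{3}{2}) (k+1)] - rational in k, leading ratio -\frac{9}{8}; with t_0 = -\frac{4}{11}, classification follows.


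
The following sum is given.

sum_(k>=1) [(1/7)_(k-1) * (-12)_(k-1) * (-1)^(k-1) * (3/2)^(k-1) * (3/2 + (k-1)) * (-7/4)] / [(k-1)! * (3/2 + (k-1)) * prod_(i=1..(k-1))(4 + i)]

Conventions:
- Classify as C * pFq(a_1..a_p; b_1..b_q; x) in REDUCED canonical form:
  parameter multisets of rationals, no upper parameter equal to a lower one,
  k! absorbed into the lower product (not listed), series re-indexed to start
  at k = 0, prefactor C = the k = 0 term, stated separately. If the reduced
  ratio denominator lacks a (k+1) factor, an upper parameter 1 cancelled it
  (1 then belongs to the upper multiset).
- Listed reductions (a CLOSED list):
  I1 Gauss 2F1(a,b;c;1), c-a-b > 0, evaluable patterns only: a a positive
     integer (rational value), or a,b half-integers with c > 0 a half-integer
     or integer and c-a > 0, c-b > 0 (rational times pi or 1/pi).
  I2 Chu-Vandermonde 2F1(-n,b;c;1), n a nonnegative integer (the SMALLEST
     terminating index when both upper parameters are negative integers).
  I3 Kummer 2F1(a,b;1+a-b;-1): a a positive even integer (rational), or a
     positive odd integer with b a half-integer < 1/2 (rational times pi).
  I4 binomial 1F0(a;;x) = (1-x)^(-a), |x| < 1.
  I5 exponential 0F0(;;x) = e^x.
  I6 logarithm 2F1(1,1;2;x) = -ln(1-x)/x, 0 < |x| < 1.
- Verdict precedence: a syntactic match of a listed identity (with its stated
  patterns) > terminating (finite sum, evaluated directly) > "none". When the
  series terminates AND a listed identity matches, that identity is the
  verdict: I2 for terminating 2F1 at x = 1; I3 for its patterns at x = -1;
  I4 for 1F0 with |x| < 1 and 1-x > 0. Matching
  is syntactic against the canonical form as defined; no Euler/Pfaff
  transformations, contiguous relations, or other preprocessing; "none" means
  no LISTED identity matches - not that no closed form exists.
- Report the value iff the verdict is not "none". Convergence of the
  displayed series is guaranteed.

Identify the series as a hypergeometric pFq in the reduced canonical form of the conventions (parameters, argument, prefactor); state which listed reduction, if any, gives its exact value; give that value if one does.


Prefactor -7/4, argument -3/2: 2F1 with upper {-12, 1/7} over lower {5}. Verdict: terminating - the sum ends at index 12 because -12 is a negative integer; exact evaluation follows. Exact value: -489144276111503351/25795730130759680.

Key step: with t_0 = -7/4, the factor k + 3/2 cancels (top and bottom), leaving prefactor -7/4.
Consecutive-term ratio: r(k) = (-3/2) * (k-12) (k+1/7) / [(k+5) (k+1)] - rational in k. x = (-3/2); t_0 = -7/4; negate the roots.
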